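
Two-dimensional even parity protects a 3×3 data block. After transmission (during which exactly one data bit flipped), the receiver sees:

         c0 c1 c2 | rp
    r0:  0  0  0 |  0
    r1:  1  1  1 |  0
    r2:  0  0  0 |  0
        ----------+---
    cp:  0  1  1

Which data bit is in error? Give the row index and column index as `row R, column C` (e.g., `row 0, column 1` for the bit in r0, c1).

row 1, column 0

Recompute each row's even parity and compare to rp:
  r0: data parity 0, sent rp 0 → ok
  r1: data parity 1, sent rp 0 → mismatch
  r2: data parity 0, sent rp 0 → ok
Recompute each column's even parity and compare to cp:
  c0: data parity 1, sent cp 0 → mismatch
  c1: data parity 1, sent cp 1 → ok
  c2: data parity 1, sent cp 1 → ok
Exactly one row (r1) and one column (c0) fail → the flipped bit is at their intersection.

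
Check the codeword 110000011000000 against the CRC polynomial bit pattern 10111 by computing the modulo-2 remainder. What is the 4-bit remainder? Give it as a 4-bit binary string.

Modulo-2 division of 110000011000000 by 10111:
  pos 0: 11000 XOR 10111 = 01111
  pos 1: 11110 XOR 10111 = 01001
  pos 2: 10010 XOR 10111 = 00101
  pos 4: 10111 XOR 10111 = 00000
Remainder = 0000 (zero — the frame passes the CRC check).

0000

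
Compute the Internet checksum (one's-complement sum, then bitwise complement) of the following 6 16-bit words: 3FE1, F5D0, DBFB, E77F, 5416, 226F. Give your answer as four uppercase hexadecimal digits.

One's-complement addition (fold any carry out of bit 15 back into bit 0):
  0x3FE1 + 0xF5D0 = 0x135B1 → wrap carry → 0x35B2
  0x35B2 + 0xDBFB = 0x111AD → wrap carry → 0x11AE
  0x11AE + 0xE77F = 0x0F92D
  0xF92D + 0x5416 = 0x14D43 → wrap carry → 0x4D44
  0x4D44 + 0x226F = 0x06FB3
One's-complement sum = 0x6FB3.
Checksum = ~0x6FB3 & 0xFFFF = 0x904C.

904C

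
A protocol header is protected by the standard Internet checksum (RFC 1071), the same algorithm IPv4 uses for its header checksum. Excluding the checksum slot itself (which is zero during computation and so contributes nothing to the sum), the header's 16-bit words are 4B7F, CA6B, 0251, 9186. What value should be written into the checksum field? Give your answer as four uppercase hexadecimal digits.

563D

One's-complement addition (fold any carry out of bit 15 back into bit 0):
  0x4B7F + 0xCA6B = 0x115EA → wrap carry → 0x15EB
  0x15EB + 0x0251 = 0x0183C
  0x183C + 0x9186 = 0x0A9C2
One's-complement sum = 0xA9C2.
Checksum = ~0xA9C2 & 0xFFFF = 0x563D.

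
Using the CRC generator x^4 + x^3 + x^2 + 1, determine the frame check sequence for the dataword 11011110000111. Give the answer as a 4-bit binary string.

1101

Append 4 zeros: 110111100001110000. Divide by 11101 (XOR where the leading bit is 1):
  pos 0: 11011 XOR 11101 = 00110
  pos 2: 11011 XOR 11101 = 00110
  pos 4: 11000 XOR 11101 = 00101
  pos 6: 10100 XOR 11101 = 01001
  pos 7: 10011 XOR 11101 = 01110
  pos 8: 11101 XOR 11101 = 00000
  pos 13: 10000 XOR 11101 = 01101
Remainder (last 4 bits) = 1101. This is the CRC / FCS.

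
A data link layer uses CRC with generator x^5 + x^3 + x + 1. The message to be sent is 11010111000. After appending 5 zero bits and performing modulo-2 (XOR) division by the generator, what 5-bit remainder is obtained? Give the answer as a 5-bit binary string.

01111

Append 5 zeros: 1101011100000000. Divide by 101011 (XOR where the leading bit is 1):
  pos 0: 110101 XOR 101011 = 011110
  pos 1: 111101 XOR 101011 = 010110
  pos 2: 101101 XOR 101011 = 000110
  pos 5: 110000 XOR 101011 = 011011
  pos 6: 110110 XOR 101011 = 011101
  pos 7: 111010 XOR 101011 = 010001
  pos 8: 100010 XOR 101011 = 001001
  pos 10: 100100 XOR 101011 = 001111
Remainder (last 5 bits) = 01111. This is the CRC / FCS.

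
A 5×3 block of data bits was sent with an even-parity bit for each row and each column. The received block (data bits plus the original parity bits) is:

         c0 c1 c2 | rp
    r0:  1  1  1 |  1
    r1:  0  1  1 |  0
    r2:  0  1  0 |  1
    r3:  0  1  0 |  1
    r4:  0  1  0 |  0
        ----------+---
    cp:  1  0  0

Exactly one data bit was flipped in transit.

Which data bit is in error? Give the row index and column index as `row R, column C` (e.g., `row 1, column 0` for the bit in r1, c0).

row 4, column 1

Recompute each row's even parity and compare to rp:
  r0: data parity 1, sent rp 1 → ok
  r1: data parity 0, sent rp 0 → ok
  r2: data parity 1, sent rp 1 → ok
  r3: data parity 1, sent rp 1 → ok
  r4: data parity 1, sent rp 0 → mismatch
Recompute each column's even parity and compare to cp:
  c0: data parity 1, sent cp 1 → ok
  c1: data parity 1, sent cp 0 → mismatch
  c2: data parity 0, sent cp 0 → ok
Exactly one row (r4) and one column (c1) fail → the flipped bit is at their intersection.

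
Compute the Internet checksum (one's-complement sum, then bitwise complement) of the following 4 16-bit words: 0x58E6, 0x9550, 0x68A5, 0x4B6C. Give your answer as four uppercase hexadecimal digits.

One's-complement addition (fold any carry out of bit 15 back into bit 0):
  0x58E6 + 0x9550 = 0x0EE36
  0xEE36 + 0x68A5 = 0x156DB → wrap carry → 0x56DC
  0x56DC + 0x4B6C = 0x0A248
One's-complement sum = 0xA248.
Checksum = ~0xA248 & 0xFFFF = 0x5DB7.

5DB7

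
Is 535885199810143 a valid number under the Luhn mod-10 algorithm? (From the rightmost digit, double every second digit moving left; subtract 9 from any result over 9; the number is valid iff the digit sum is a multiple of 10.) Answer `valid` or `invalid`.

From the right, keep odd positions and double even positions (subtract 9 from any doubled value over 9):
  doubled (positions 2,4,...): 8 0 7 9 1 7 6 → sum 38
  kept (positions 1,3,...): 3 1 1 9 1 8 5 5 → sum 33
Total = 71.
71 mod 10 = 1, so the number is invalid.

invalid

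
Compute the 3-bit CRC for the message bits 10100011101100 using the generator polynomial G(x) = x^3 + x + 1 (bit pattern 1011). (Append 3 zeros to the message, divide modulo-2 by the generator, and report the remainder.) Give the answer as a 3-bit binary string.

Append 3 zeros: 10100011101100000. Divide by 1011 (XOR where the leading bit is 1):
  pos 0: 1010 XOR 1011 = 0001
  pos 3: 1001 XOR 1011 = 0010
  pos 5: 1011 XOR 1011 = 0000
  pos 10: 1100 XOR 1011 = 0111
  pos 11: 1110 XOR 1011 = 0101
  pos 12: 1010 XOR 1011 = 0001
Remainder (last 3 bits) = 010. This is the CRC / FCS.

010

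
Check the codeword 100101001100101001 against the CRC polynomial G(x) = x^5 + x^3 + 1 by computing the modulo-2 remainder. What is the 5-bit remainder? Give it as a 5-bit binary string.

Modulo-2 division of 100101001100101001 by 101001:
  pos 0: 100101 XOR 101001 = 001100
  pos 2: 110000 XOR 101001 = 011001
  pos 3: 110011 XOR 101001 = 011010
  pos 4: 110101 XOR 101001 = 011100
  pos 5: 111000 XOR 101001 = 010001
  pos 6: 100010 XOR 101001 = 001011
  pos 8: 101110 XOR 101001 = 000111
  pos 11: 111100 XOR 101001 = 010101
  pos 12: 101011 XOR 101001 = 000010
Remainder = 00010 (nonzero — an error is detected).

00010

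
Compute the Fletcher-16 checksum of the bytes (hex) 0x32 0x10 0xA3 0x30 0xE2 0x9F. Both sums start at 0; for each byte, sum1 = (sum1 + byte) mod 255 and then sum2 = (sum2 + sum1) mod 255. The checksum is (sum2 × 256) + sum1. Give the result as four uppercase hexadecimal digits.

Running sums (mod 255):
  after byte 0 (0x32): sum1=50, sum2=50
  after byte 1 (0x10): sum1=66, sum2=116
  after byte 2 (0xA3): sum1=229, sum2=90
  after byte 3 (0x30): sum1=22, sum2=112
  after byte 4 (0xE2): sum1=248, sum2=105
  after byte 5 (0x9F): sum1=152, sum2=2
Checksum = sum2·256 + sum1 = 2·256 + 152 = 664 = 0x0298.

0298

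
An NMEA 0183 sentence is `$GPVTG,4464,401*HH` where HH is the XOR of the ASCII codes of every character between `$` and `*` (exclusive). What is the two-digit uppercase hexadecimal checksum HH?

65

XOR the ASCII codes of the payload characters:
  'G' = 0x47 → acc = 0x47
  'P' = 0x50 → acc = 0x17
  'V' = 0x56 → acc = 0x41
  'T' = 0x54 → acc = 0x15
  'G' = 0x47 → acc = 0x52
  ',' = 0x2C → acc = 0x7E
  '4' = 0x34 → acc = 0x4A
  '4' = 0x34 → acc = 0x7E
  '6' = 0x36 → acc = 0x48
  '4' = 0x34 → acc = 0x7C
  ',' = 0x2C → acc = 0x50
  '4' = 0x34 → acc = 0x64
  '0' = 0x30 → acc = 0x54
  '1' = 0x31 → acc = 0x65
Checksum = 0x65.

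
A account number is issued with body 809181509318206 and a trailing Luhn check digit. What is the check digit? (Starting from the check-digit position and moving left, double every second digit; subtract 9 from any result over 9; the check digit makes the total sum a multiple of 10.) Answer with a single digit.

Partial digits right→left: 6 0 2 8 1 3 9 0 5 1 8 1 9 0 8
Double every second digit counting from the check-digit position (so the 1st, 3rd, 5th, ... of the partial from the right).
  doubled (with −9 where >9): 3 4 2 9 1 7 9 7 → sum 42
  kept as-is: 0 8 3 0 1 1 0 → sum 13
Total = 42 + 13 = 55.
Check digit = (10 − (55 mod 10)) mod 10 = 5.

5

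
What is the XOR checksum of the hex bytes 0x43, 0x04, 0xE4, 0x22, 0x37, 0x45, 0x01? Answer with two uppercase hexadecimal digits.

F2

XOR the bytes together:
  start with 0x43
  0x43 ⊕ 0x04 = 0x47
  0x47 ⊕ 0xE4 = 0xA3
  0xA3 ⊕ 0x22 = 0x81
  0x81 ⊕ 0x37 = 0xB6
  0xB6 ⊕ 0x45 = 0xF3
  0xF3 ⊕ 0x01 = 0xF2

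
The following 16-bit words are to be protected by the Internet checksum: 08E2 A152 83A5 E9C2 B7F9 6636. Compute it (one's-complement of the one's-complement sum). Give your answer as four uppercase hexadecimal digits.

CA32

One's-complement addition (fold any carry out of bit 15 back into bit 0):
  0x08E2 + 0xA152 = 0x0AA34
  0xAA34 + 0x83A5 = 0x12DD9 → wrap carry → 0x2DDA
  0x2DDA + 0xE9C2 = 0x1179C → wrap carry → 0x179D
  0x179D + 0xB7F9 = 0x0CF96
  0xCF96 + 0x6636 = 0x135CC → wrap carry → 0x35CD
One's-complement sum = 0x35CD.
Checksum = ~0x35CD & 0xFFFF = 0xCA32.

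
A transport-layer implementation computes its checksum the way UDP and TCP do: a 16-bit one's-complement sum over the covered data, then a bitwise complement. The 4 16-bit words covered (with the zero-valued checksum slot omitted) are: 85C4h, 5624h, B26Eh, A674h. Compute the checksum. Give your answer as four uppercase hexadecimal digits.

CB33

One's-complement addition (fold any carry out of bit 15 back into bit 0):
  0x85C4 + 0x5624 = 0x0DBE8
  0xDBE8 + 0xB26E = 0x18E56 → wrap carry → 0x8E57
  0x8E57 + 0xA674 = 0x134CB → wrap carry → 0x34CC
One's-complement sum = 0x34CC.
Checksum = ~0x34CC & 0xFFFF = 0xCB33.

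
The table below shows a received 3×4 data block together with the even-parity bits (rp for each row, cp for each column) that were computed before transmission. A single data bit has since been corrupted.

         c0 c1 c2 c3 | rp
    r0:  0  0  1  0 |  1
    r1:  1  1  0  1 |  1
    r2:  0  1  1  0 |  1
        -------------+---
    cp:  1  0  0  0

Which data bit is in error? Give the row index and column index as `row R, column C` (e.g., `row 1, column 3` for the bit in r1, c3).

Recompute each row's even parity and compare to rp:
  r0: data parity 1, sent rp 1 → ok
  r1: data parity 1, sent rp 1 → ok
  r2: data parity 0, sent rp 1 → mismatch
Recompute each column's even parity and compare to cp:
  c0: data parity 1, sent cp 1 → ok
  c1: data parity 0, sent cp 0 → ok
  c2: data parity 0, sent cp 0 → ok
  c3: data parity 1, sent cp 0 → mismatch
Exactly one row (r2) and one column (c3) fail → the flipped bit is at their intersection.

row 2, column 3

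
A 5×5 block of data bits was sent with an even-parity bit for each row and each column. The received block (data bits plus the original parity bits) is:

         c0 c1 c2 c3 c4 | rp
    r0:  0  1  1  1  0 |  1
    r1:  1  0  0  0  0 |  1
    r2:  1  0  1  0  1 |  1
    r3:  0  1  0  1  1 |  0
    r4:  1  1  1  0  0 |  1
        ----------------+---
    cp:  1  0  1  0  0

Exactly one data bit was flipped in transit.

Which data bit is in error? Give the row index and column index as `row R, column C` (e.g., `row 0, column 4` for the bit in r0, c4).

row 3, column 1

Recompute each row's even parity and compare to rp:
  r0: data parity 1, sent rp 1 → ok
  r1: data parity 1, sent rp 1 → ok
  r2: data parity 1, sent rp 1 → ok
  r3: data parity 1, sent rp 0 → mismatch
  r4: data parity 1, sent rp 1 → ok
Recompute each column's even parity and compare to cp:
  c0: data parity 1, sent cp 1 → ok
  c1: data parity 1, sent cp 0 → mismatch
  c2: data parity 1, sent cp 1 → ok
  c3: data parity 0, sent cp 0 → ok
  c4: data parity 0, sent cp 0 → ok
Exactly one row (r3) and one column (c1) fail → the flipped bit is at their intersection.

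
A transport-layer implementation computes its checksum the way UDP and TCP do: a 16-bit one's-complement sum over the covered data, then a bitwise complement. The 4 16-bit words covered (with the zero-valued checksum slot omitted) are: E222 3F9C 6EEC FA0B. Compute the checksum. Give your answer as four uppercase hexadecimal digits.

One's-complement addition (fold any carry out of bit 15 back into bit 0):
  0xE222 + 0x3F9C = 0x121BE → wrap carry → 0x21BF
  0x21BF + 0x6EEC = 0x090AB
  0x90AB + 0xFA0B = 0x18AB6 → wrap carry → 0x8AB7
One's-complement sum = 0x8AB7.
Checksum = ~0x8AB7 & 0xFFFF = 0x7548.

7548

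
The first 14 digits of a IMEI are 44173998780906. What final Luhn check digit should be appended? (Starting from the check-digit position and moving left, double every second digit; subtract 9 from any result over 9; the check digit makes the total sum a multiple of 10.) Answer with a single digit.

8

Partial digits right→left: 6 0 9 0 8 7 8 9 9 3 7 1 4 4
Double every second digit counting from the check-digit position (so the 1st, 3rd, 5th, ... of the partial from the right).
  doubled (with −9 where >9): 3 9 7 7 9 5 8 → sum 48
  kept as-is: 0 0 7 9 3 1 4 → sum 24
Total = 48 + 24 = 72.
Check digit = (10 − (72 mod 10)) mod 10 = 8.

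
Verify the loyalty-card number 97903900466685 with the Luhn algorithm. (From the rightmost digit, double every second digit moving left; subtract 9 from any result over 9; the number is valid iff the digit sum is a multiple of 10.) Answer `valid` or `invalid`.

From the right, keep odd positions and double even positions (subtract 9 from any doubled value over 9):
  doubled (positions 2,4,...): 7 3 8 0 6 9 9 → sum 42
  kept (positions 1,3,...): 5 6 6 0 9 0 7 → sum 33
Total = 75.
75 mod 10 = 5, so the number is invalid.

invalid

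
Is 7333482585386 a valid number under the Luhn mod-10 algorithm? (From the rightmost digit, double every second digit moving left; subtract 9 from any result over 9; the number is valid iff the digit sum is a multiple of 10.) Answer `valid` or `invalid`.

invalid

From the right, keep odd positions and double even positions (subtract 9 from any doubled value over 9):
  doubled (positions 2,4,...): 7 1 1 7 6 6 → sum 28
  kept (positions 1,3,...): 6 3 8 2 4 3 7 → sum 33
Total = 61.
61 mod 10 = 1, so the number is invalid.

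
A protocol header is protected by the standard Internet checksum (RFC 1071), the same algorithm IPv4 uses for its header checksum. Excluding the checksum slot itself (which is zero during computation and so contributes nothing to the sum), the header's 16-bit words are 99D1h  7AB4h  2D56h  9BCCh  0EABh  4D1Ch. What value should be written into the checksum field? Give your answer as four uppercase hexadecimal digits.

C68F

One's-complement addition (fold any carry out of bit 15 back into bit 0):
  0x99D1 + 0x7AB4 = 0x11485 → wrap carry → 0x1486
  0x1486 + 0x2D56 = 0x041DC
  0x41DC + 0x9BCC = 0x0DDA8
  0xDDA8 + 0x0EAB = 0x0EC53
  0xEC53 + 0x4D1C = 0x1396F → wrap carry → 0x3970
One's-complement sum = 0x3970.
Checksum = ~0x3970 & 0xFFFF = 0xC68F.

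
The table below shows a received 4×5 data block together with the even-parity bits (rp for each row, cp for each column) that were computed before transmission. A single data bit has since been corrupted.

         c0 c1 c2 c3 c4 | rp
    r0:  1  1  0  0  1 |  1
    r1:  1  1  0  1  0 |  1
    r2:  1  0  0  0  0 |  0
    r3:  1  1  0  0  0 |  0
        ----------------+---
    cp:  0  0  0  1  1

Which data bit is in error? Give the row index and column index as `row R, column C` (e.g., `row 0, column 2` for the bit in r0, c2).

row 2, column 1

Recompute each row's even parity and compare to rp:
  r0: data parity 1, sent rp 1 → ok
  r1: data parity 1, sent rp 1 → ok
  r2: data parity 1, sent rp 0 → mismatch
  r3: data parity 0, sent rp 0 → ok
Recompute each column's even parity and compare to cp:
  c0: data parity 0, sent cp 0 → ok
  c1: data parity 1, sent cp 0 → mismatch
  c2: data parity 0, sent cp 0 → ok
  c3: data parity 1, sent cp 1 → ok
  c4: data parity 1, sent cp 1 → ok
Exactly one row (r2) and one column (c1) fail → the flipped bit is at their intersection.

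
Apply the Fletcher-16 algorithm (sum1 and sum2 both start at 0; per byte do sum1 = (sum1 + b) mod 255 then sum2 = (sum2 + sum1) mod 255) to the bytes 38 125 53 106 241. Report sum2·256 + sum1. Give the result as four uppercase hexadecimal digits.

Running sums (mod 255):
  after byte 0 (38): sum1=38, sum2=38
  after byte 1 (125): sum1=163, sum2=201
  after byte 2 (53): sum1=216, sum2=162
  after byte 3 (106): sum1=67, sum2=229
  after byte 4 (241): sum1=53, sum2=27
Checksum = sum2·256 + sum1 = 27·256 + 53 = 6965 = 0x1B35.

1B35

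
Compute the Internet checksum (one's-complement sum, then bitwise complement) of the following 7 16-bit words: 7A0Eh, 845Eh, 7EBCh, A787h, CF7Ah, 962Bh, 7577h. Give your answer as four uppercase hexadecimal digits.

One's-complement addition (fold any carry out of bit 15 back into bit 0):
  0x7A0E + 0x845E = 0x0FE6C
  0xFE6C + 0x7EBC = 0x17D28 → wrap carry → 0x7D29
  0x7D29 + 0xA787 = 0x124B0 → wrap carry → 0x24B1
  0x24B1 + 0xCF7A = 0x0F42B
  0xF42B + 0x962B = 0x18A56 → wrap carry → 0x8A57
  0x8A57 + 0x7577 = 0x0FFCE
One's-complement sum = 0xFFCE.
Checksum = ~0xFFCE & 0xFFFF = 0x0031.

0031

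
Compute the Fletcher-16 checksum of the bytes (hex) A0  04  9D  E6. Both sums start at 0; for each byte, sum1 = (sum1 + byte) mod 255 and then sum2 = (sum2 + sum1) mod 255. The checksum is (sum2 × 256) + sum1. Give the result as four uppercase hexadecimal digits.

B029

Running sums (mod 255):
  after byte 0 (A0): sum1=160, sum2=160
  after byte 1 (04): sum1=164, sum2=69
  after byte 2 (9D): sum1=66, sum2=135
  after byte 3 (E6): sum1=41, sum2=176
Checksum = sum2·256 + sum1 = 176·256 + 41 = 45097 = 0xB029.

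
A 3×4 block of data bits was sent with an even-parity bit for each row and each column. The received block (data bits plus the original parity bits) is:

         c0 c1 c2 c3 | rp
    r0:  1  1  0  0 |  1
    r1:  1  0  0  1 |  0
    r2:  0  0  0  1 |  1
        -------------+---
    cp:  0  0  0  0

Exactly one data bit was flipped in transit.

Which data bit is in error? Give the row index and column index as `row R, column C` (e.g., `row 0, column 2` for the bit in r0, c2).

row 0, column 1

Recompute each row's even parity and compare to rp:
  r0: data parity 0, sent rp 1 → mismatch
  r1: data parity 0, sent rp 0 → ok
  r2: data parity 1, sent rp 1 → ok
Recompute each column's even parity and compare to cp:
  c0: data parity 0, sent cp 0 → ok
  c1: data parity 1, sent cp 0 → mismatch
  c2: data parity 0, sent cp 0 → ok
  c3: data parity 0, sent cp 0 → ok
Exactly one row (r0) and one column (c1) fail → the flipped bit is at their intersection.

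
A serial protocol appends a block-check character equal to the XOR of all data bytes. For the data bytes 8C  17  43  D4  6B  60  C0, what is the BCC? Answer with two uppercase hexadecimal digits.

XOR the bytes together:
  start with 0x8C
  0x8C ⊕ 0x17 = 0x9B
  0x9B ⊕ 0x43 = 0xD8
  0xD8 ⊕ 0xD4 = 0x0C
  0x0C ⊕ 0x6B = 0x67
  0x67 ⊕ 0x60 = 0x07
  0x07 ⊕ 0xC0 = 0xC7

C7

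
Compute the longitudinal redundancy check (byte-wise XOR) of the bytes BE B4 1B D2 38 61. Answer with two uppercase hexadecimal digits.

9A

XOR the bytes together:
  start with 0xBE
  0xBE ⊕ 0xB4 = 0x0A
  0x0A ⊕ 0x1B = 0x11
  0x11 ⊕ 0xD2 = 0xC3
  0xC3 ⊕ 0x38 = 0xFB
  0xFB ⊕ 0x61 = 0x9A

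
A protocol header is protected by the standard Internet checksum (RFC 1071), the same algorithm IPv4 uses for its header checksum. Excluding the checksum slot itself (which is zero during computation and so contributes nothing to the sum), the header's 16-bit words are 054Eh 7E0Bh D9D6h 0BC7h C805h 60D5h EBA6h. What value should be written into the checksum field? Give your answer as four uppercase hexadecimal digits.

One's-complement addition (fold any carry out of bit 15 back into bit 0):
  0x054E + 0x7E0B = 0x08359
  0x8359 + 0xD9D6 = 0x15D2F → wrap carry → 0x5D30
  0x5D30 + 0x0BC7 = 0x068F7
  0x68F7 + 0xC805 = 0x130FC → wrap carry → 0x30FD
  0x30FD + 0x60D5 = 0x091D2
  0x91D2 + 0xEBA6 = 0x17D78 → wrap carry → 0x7D79
One's-complement sum = 0x7D79.
Checksum = ~0x7D79 & 0xFFFF = 0x8286.

8286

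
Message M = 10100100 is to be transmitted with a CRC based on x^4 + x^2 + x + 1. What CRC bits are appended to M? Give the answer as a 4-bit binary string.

Append 4 zeros: 101001000000. Divide by 10111 (XOR where the leading bit is 1):
  pos 0: 10100 XOR 10111 = 00011
  pos 3: 11100 XOR 10111 = 01011
  pos 4: 10110 XOR 10111 = 00001
Remainder (last 4 bits) = 1000. This is the CRC / FCS.

1000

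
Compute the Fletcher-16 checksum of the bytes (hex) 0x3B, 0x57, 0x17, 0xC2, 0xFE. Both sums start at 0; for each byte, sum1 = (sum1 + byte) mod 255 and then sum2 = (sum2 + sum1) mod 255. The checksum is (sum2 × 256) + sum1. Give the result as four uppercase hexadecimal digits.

Running sums (mod 255):
  after byte 0 (0x3B): sum1=59, sum2=59
  after byte 1 (0x57): sum1=146, sum2=205
  after byte 2 (0x17): sum1=169, sum2=119
  after byte 3 (0xC2): sum1=108, sum2=227
  after byte 4 (0xFE): sum1=107, sum2=79
Checksum = sum2·256 + sum1 = 79·256 + 107 = 20331 = 0x4F6B.

4F6B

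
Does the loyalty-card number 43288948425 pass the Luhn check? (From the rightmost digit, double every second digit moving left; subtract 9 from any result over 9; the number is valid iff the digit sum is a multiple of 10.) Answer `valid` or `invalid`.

From the right, keep odd positions and double even positions (subtract 9 from any doubled value over 9):
  doubled (positions 2,4,...): 4 7 9 7 6 → sum 33
  kept (positions 1,3,...): 5 4 4 8 2 4 → sum 27
Total = 60.
60 mod 10 = 0, so the number is valid.

valid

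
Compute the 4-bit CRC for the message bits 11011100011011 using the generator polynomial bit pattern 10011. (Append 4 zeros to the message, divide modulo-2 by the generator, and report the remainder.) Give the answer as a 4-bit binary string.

Append 4 zeros: 110111000110110000. Divide by 10011 (XOR where the leading bit is 1):
  pos 0: 11011 XOR 10011 = 01000
  pos 1: 10001 XOR 10011 = 00010
  pos 4: 10000 XOR 10011 = 00011
  pos 7: 11110 XOR 10011 = 01101
  pos 8: 11011 XOR 10011 = 01000
  pos 9: 10001 XOR 10011 = 00010
  pos 12: 10000 XOR 10011 = 00011
Remainder (last 4 bits) = 0110. This is the CRC / FCS.

0110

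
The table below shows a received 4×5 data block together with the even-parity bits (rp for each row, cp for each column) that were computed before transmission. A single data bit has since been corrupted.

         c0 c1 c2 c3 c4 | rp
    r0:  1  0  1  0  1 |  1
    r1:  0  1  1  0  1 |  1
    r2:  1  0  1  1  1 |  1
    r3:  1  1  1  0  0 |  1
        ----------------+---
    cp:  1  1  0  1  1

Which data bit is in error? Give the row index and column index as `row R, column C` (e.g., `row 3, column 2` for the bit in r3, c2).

Recompute each row's even parity and compare to rp:
  r0: data parity 1, sent rp 1 → ok
  r1: data parity 1, sent rp 1 → ok
  r2: data parity 0, sent rp 1 → mismatch
  r3: data parity 1, sent rp 1 → ok
Recompute each column's even parity and compare to cp:
  c0: data parity 1, sent cp 1 → ok
  c1: data parity 0, sent cp 1 → mismatch
  c2: data parity 0, sent cp 0 → ok
  c3: data parity 1, sent cp 1 → ok
  c4: data parity 1, sent cp 1 → ok
Exactly one row (r2) and one column (c1) fail → the flipped bit is at their intersection.

row 2, column 1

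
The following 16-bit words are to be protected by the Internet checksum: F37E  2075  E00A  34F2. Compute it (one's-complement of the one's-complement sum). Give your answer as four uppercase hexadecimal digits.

One's-complement addition (fold any carry out of bit 15 back into bit 0):
  0xF37E + 0x2075 = 0x113F3 → wrap carry → 0x13F4
  0x13F4 + 0xE00A = 0x0F3FE
  0xF3FE + 0x34F2 = 0x128F0 → wrap carry → 0x28F1
One's-complement sum = 0x28F1.
Checksum = ~0x28F1 & 0xFFFF = 0xD70E.

D70E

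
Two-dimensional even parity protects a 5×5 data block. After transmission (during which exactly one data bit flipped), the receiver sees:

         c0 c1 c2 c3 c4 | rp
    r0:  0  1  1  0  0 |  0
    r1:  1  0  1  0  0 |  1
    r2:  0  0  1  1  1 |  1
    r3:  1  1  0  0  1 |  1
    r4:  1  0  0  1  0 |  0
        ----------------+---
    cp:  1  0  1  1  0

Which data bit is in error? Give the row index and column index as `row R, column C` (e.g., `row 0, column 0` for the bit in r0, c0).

row 1, column 3

Recompute each row's even parity and compare to rp:
  r0: data parity 0, sent rp 0 → ok
  r1: data parity 0, sent rp 1 → mismatch
  r2: data parity 1, sent rp 1 → ok
  r3: data parity 1, sent rp 1 → ok
  r4: data parity 0, sent rp 0 → ok
Recompute each column's even parity and compare to cp:
  c0: data parity 1, sent cp 1 → ok
  c1: data parity 0, sent cp 0 → ok
  c2: data parity 1, sent cp 1 → ok
  c3: data parity 0, sent cp 1 → mismatch
  c4: data parity 0, sent cp 0 → ok
Exactly one row (r1) and one column (c3) fail → the flipped bit is at their intersection.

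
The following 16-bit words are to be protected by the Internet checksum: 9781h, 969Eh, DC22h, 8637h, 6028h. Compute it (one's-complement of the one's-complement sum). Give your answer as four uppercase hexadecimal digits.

0F5D

One's-complement addition (fold any carry out of bit 15 back into bit 0):
  0x9781 + 0x969E = 0x12E1F → wrap carry → 0x2E20
  0x2E20 + 0xDC22 = 0x10A42 → wrap carry → 0x0A43
  0x0A43 + 0x8637 = 0x0907A
  0x907A + 0x6028 = 0x0F0A2
One's-complement sum = 0xF0A2.
Checksum = ~0xF0A2 & 0xFFFF = 0x0F5D.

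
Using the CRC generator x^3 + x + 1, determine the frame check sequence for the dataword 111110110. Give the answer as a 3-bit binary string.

011

Append 3 zeros: 111110110000. Divide by 1011 (XOR where the leading bit is 1):
  pos 0: 1111 XOR 1011 = 0100
  pos 1: 1001 XOR 1011 = 0010
  pos 3: 1001 XOR 1011 = 0010
  pos 5: 1010 XOR 1011 = 0001
  pos 8: 1000 XOR 1011 = 0011
Remainder (last 3 bits) = 011. This is the CRC / FCS.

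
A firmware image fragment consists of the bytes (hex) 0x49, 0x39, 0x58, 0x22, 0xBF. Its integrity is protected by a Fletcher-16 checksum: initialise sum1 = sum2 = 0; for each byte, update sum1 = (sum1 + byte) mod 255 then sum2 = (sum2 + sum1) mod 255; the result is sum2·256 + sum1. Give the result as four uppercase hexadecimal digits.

Running sums (mod 255):
  after byte 0 (0x49): sum1=73, sum2=73
  after byte 1 (0x39): sum1=130, sum2=203
  after byte 2 (0x58): sum1=218, sum2=166
  after byte 3 (0x22): sum1=252, sum2=163
  after byte 4 (0xBF): sum1=188, sum2=96
Checksum = sum2·256 + sum1 = 96·256 + 188 = 24764 = 0x60BC.

60BC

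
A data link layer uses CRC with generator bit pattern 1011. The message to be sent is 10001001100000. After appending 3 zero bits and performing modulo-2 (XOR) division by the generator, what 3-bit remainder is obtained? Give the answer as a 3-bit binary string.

101

Append 3 zeros: 10001001100000000. Divide by 1011 (XOR where the leading bit is 1):
  pos 0: 1000 XOR 1011 = 0011
  pos 2: 1110 XOR 1011 = 0101
  pos 3: 1010 XOR 1011 = 0001
  pos 6: 1110 XOR 1011 = 0101
  pos 7: 1010 XOR 1011 = 0001
  pos 10: 1000 XOR 1011 = 0011
  pos 12: 1100 XOR 1011 = 0111
  pos 13: 1110 XOR 1011 = 0101
Remainder (last 3 bits) = 101. This is the CRC / FCS.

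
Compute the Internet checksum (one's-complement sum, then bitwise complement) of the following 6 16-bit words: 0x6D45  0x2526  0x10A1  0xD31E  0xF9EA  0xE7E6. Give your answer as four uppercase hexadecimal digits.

One's-complement addition (fold any carry out of bit 15 back into bit 0):
  0x6D45 + 0x2526 = 0x0926B
  0x926B + 0x10A1 = 0x0A30C
  0xA30C + 0xD31E = 0x1762A → wrap carry → 0x762B
  0x762B + 0xF9EA = 0x17015 → wrap carry → 0x7016
  0x7016 + 0xE7E6 = 0x157FC → wrap carry → 0x57FD
One's-complement sum = 0x57FD.
Checksum = ~0x57FD & 0xFFFF = 0xA802.

A802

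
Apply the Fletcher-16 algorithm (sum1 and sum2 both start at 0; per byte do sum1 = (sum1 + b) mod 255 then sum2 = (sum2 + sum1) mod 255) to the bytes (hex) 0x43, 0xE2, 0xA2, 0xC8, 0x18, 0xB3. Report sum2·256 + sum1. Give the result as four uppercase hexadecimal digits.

Running sums (mod 255):
  after byte 0 (0x43): sum1=67, sum2=67
  after byte 1 (0xE2): sum1=38, sum2=105
  after byte 2 (0xA2): sum1=200, sum2=50
  after byte 3 (0xC8): sum1=145, sum2=195
  after byte 4 (0x18): sum1=169, sum2=109
  after byte 5 (0xB3): sum1=93, sum2=202
Checksum = sum2·256 + sum1 = 202·256 + 93 = 51805 = 0xCA5D.

CA5D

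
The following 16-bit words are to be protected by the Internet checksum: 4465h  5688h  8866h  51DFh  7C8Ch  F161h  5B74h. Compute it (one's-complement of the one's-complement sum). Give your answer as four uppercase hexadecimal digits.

C169

One's-complement addition (fold any carry out of bit 15 back into bit 0):
  0x4465 + 0x5688 = 0x09AED
  0x9AED + 0x8866 = 0x12353 → wrap carry → 0x2354
  0x2354 + 0x51DF = 0x07533
  0x7533 + 0x7C8C = 0x0F1BF
  0xF1BF + 0xF161 = 0x1E320 → wrap carry → 0xE321
  0xE321 + 0x5B74 = 0x13E95 → wrap carry → 0x3E96
One's-complement sum = 0x3E96.
Checksum = ~0x3E96 & 0xFFFF = 0xC169.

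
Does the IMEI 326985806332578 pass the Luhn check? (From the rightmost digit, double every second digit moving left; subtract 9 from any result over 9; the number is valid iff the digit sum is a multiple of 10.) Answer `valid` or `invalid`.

From the right, keep odd positions and double even positions (subtract 9 from any doubled value over 9):
  doubled (positions 2,4,...): 5 4 6 0 1 9 4 → sum 29
  kept (positions 1,3,...): 8 5 3 6 8 8 6 3 → sum 47
Total = 76.
76 mod 10 = 6, so the number is invalid.

invalid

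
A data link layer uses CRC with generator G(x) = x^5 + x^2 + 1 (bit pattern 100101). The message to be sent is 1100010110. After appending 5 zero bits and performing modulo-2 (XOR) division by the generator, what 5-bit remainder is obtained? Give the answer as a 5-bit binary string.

Append 5 zeros: 110001011000000. Divide by 100101 (XOR where the leading bit is 1):
  pos 0: 110001 XOR 100101 = 010100
  pos 1: 101000 XOR 100101 = 001101
  pos 3: 110111 XOR 100101 = 010010
  pos 4: 100100 XOR 100101 = 000001
  pos 9: 100000 XOR 100101 = 000101
Remainder (last 5 bits) = 00101. This is the CRC / FCS.

00101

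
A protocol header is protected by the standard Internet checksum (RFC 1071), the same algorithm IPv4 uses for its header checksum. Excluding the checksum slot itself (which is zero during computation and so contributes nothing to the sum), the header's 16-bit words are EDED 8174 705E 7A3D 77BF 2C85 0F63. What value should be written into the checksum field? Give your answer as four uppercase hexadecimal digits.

One's-complement addition (fold any carry out of bit 15 back into bit 0):
  0xEDED + 0x8174 = 0x16F61 → wrap carry → 0x6F62
  0x6F62 + 0x705E = 0x0DFC0
  0xDFC0 + 0x7A3D = 0x159FD → wrap carry → 0x59FE
  0x59FE + 0x77BF = 0x0D1BD
  0xD1BD + 0x2C85 = 0x0FE42
  0xFE42 + 0x0F63 = 0x10DA5 → wrap carry → 0x0DA6
One's-complement sum = 0x0DA6.
Checksum = ~0x0DA6 & 0xFFFF = 0xF259.

F259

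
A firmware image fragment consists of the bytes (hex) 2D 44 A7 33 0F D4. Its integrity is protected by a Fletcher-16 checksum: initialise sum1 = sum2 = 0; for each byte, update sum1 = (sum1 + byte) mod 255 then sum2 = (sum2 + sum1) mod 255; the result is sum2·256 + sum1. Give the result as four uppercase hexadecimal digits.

Running sums (mod 255):
  after byte 0 (2D): sum1=45, sum2=45
  after byte 1 (44): sum1=113, sum2=158
  after byte 2 (A7): sum1=25, sum2=183
  after byte 3 (33): sum1=76, sum2=4
  after byte 4 (0F): sum1=91, sum2=95
  after byte 5 (D4): sum1=48, sum2=143
Checksum = sum2·256 + sum1 = 143·256 + 48 = 36656 = 0x8F30.

8F30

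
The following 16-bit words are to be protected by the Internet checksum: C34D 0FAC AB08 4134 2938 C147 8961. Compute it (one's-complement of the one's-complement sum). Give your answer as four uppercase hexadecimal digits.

One's-complement addition (fold any carry out of bit 15 back into bit 0):
  0xC34D + 0x0FAC = 0x0D2F9
  0xD2F9 + 0xAB08 = 0x17E01 → wrap carry → 0x7E02
  0x7E02 + 0x4134 = 0x0BF36
  0xBF36 + 0x2938 = 0x0E86E
  0xE86E + 0xC147 = 0x1A9B5 → wrap carry → 0xA9B6
  0xA9B6 + 0x8961 = 0x13317 → wrap carry → 0x3318
One's-complement sum = 0x3318.
Checksum = ~0x3318 & 0xFFFF = 0xCCE7.

CCE7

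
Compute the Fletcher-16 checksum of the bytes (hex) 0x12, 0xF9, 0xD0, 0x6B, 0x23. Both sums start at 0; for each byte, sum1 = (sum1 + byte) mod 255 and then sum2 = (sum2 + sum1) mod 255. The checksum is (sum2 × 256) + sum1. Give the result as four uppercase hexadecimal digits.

Running sums (mod 255):
  after byte 0 (0x12): sum1=18, sum2=18
  after byte 1 (0xF9): sum1=12, sum2=30
  after byte 2 (0xD0): sum1=220, sum2=250
  after byte 3 (0x6B): sum1=72, sum2=67
  after byte 4 (0x23): sum1=107, sum2=174
Checksum = sum2·256 + sum1 = 174·256 + 107 = 44651 = 0xAE6B.

AE6B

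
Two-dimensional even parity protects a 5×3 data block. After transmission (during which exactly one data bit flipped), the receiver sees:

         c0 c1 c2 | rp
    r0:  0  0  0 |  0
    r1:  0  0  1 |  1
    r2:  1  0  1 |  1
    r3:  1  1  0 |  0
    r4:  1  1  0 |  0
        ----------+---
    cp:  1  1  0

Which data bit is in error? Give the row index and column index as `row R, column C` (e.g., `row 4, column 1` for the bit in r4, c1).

Recompute each row's even parity and compare to rp:
  r0: data parity 0, sent rp 0 → ok
  r1: data parity 1, sent rp 1 → ok
  r2: data parity 0, sent rp 1 → mismatch
  r3: data parity 0, sent rp 0 → ok
  r4: data parity 0, sent rp 0 → ok
Recompute each column's even parity and compare to cp:
  c0: data parity 1, sent cp 1 → ok
  c1: data parity 0, sent cp 1 → mismatch
  c2: data parity 0, sent cp 0 → ok
Exactly one row (r2) and one column (c1) fail → the flipped bit is at their intersection.

row 2, column 1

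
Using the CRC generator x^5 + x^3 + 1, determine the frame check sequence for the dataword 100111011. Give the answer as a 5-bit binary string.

Append 5 zeros: 10011101100000. Divide by 101001 (XOR where the leading bit is 1):
  pos 0: 100111 XOR 101001 = 001110
  pos 2: 111001 XOR 101001 = 010000
  pos 3: 100001 XOR 101001 = 001000
  pos 5: 100000 XOR 101001 = 001001
  pos 7: 100100 XOR 101001 = 001101
Remainder (last 5 bits) = 11010. This is the CRC / FCS.

11010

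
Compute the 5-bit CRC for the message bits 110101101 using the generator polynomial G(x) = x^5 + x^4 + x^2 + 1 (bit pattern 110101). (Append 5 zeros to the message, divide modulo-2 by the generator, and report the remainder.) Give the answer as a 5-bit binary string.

Append 5 zeros: 11010110100000. Divide by 110101 (XOR where the leading bit is 1):
  pos 0: 110101 XOR 110101 = 000000
  pos 6: 101000 XOR 110101 = 011101
  pos 7: 111010 XOR 110101 = 001111
Remainder (last 5 bits) = 11110. This is the CRC / FCS.

11110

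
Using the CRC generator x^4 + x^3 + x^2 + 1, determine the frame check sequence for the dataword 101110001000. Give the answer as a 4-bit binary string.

0111

Append 4 zeros: 1011100010000000. Divide by 11101 (XOR where the leading bit is 1):
  pos 0: 10111 XOR 11101 = 01010
  pos 1: 10100 XOR 11101 = 01001
  pos 2: 10010 XOR 11101 = 01111
  pos 3: 11110 XOR 11101 = 00011
  pos 6: 11100 XOR 11101 = 00001
  pos 10: 10000 XOR 11101 = 01101
  pos 11: 11010 XOR 11101 = 00111
Remainder (last 4 bits) = 0111. This is the CRC / FCS.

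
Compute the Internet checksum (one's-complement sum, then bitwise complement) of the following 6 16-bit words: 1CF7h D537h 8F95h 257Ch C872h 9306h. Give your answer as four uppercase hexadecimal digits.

FD45

One's-complement addition (fold any carry out of bit 15 back into bit 0):
  0x1CF7 + 0xD537 = 0x0F22E
  0xF22E + 0x8F95 = 0x181C3 → wrap carry → 0x81C4
  0x81C4 + 0x257C = 0x0A740
  0xA740 + 0xC872 = 0x16FB2 → wrap carry → 0x6FB3
  0x6FB3 + 0x9306 = 0x102B9 → wrap carry → 0x02BA
One's-complement sum = 0x02BA.
Checksum = ~0x02BA & 0xFFFF = 0xFD45.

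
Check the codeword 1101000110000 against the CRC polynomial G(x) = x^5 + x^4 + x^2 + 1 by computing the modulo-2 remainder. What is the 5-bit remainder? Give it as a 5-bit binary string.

Modulo-2 division of 1101000110000 by 110101:
  pos 0: 110100 XOR 110101 = 000001
  pos 5: 101100 XOR 110101 = 011001
  pos 6: 110010 XOR 110101 = 000111
Remainder = 01110 (nonzero — an error is detected).

01110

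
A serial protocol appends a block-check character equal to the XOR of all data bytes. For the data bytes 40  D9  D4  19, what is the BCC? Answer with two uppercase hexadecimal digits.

54

XOR the bytes together:
  start with 0x40
  0x40 ⊕ 0xD9 = 0x99
  0x99 ⊕ 0xD4 = 0x4D
  0x4D ⊕ 0x19 = 0x54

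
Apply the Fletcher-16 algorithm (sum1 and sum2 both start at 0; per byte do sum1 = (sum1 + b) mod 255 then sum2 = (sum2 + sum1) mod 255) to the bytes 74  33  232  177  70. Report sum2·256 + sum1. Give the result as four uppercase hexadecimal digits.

Running sums (mod 255):
  after byte 0 (74): sum1=74, sum2=74
  after byte 1 (33): sum1=107, sum2=181
  after byte 2 (232): sum1=84, sum2=10
  after byte 3 (177): sum1=6, sum2=16
  after byte 4 (70): sum1=76, sum2=92
Checksum = sum2·256 + sum1 = 92·256 + 76 = 23628 = 0x5C4C.

5C4C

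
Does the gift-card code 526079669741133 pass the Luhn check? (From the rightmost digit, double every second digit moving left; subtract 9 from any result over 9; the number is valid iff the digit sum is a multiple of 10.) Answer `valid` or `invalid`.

From the right, keep odd positions and double even positions (subtract 9 from any doubled value over 9):
  doubled (positions 2,4,...): 6 2 5 3 9 0 4 → sum 29
  kept (positions 1,3,...): 3 1 4 9 6 7 6 5 → sum 41
Total = 70.
70 mod 10 = 0, so the number is valid.

valid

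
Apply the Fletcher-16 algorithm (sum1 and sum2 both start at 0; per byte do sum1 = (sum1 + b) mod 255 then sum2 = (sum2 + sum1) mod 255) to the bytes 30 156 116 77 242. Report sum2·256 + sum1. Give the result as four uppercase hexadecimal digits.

Running sums (mod 255):
  after byte 0 (30): sum1=30, sum2=30
  after byte 1 (156): sum1=186, sum2=216
  after byte 2 (116): sum1=47, sum2=8
  after byte 3 (77): sum1=124, sum2=132
  after byte 4 (242): sum1=111, sum2=243
Checksum = sum2·256 + sum1 = 243·256 + 111 = 62319 = 0xF36F.

F36F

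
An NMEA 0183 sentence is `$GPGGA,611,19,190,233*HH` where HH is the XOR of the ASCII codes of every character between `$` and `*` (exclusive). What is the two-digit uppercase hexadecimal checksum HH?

62

XOR the ASCII codes of the payload characters:
  'G' = 0x47 → acc = 0x47
  'P' = 0x50 → acc = 0x17
  'G' = 0x47 → acc = 0x50
  'G' = 0x47 → acc = 0x17
  'A' = 0x41 → acc = 0x56
  ',' = 0x2C → acc = 0x7A
  '6' = 0x36 → acc = 0x4C
  '1' = 0x31 → acc = 0x7D
  '1' = 0x31 → acc = 0x4C
  ',' = 0x2C → acc = 0x60
  '1' = 0x31 → acc = 0x51
  '9' = 0x39 → acc = 0x68
  ',' = 0x2C → acc = 0x44
  '1' = 0x31 → acc = 0x75
  '9' = 0x39 → acc = 0x4C
  '0' = 0x30 → acc = 0x7C
  ',' = 0x2C → acc = 0x50
  '2' = 0x32 → acc = 0x62
  '3' = 0x33 → acc = 0x51
  '3' = 0x33 → acc = 0x62
Checksum = 0x62.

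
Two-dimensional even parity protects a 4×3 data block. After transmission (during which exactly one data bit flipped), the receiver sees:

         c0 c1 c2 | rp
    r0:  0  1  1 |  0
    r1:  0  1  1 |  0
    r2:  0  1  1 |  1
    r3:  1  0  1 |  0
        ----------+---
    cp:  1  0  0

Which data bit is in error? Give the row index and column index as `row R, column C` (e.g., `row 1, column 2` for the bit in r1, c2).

row 2, column 1

Recompute each row's even parity and compare to rp:
  r0: data parity 0, sent rp 0 → ok
  r1: data parity 0, sent rp 0 → ok
  r2: data parity 0, sent rp 1 → mismatch
  r3: data parity 0, sent rp 0 → ok
Recompute each column's even parity and compare to cp:
  c0: data parity 1, sent cp 1 → ok
  c1: data parity 1, sent cp 0 → mismatch
  c2: data parity 0, sent cp 0 → ok
Exactly one row (r2) and one column (c1) fail → the flipped bit is at their intersection.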